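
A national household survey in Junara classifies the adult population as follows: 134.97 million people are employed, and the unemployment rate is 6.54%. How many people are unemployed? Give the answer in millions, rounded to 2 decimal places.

About 9.44 million are unemployed.

Let U be the number unemployed. The labor force is E + U, and U/(E+U) = 0.0654.
So U = 0.0654 × 134.97 / (1 − 0.0654) = 8.8270 / 0.9346 ≈ 9.44 million.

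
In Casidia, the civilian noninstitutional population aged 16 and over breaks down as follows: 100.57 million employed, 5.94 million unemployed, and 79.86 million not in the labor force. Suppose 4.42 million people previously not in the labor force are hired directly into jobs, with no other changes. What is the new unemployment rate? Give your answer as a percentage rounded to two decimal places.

Initially, labor force = 100.57 + 5.94 = 106.51 million, so u = 5.94/106.51 = 5.58%.
After the change, employed and labor force both rise by 4.42; unemployed unchanged → E = 104.99, U = 5.94, labor force = 110.93 million.
New unemployment rate = 5.94 / 110.93 = 5.35%.

New unemployment rate ≈ 5.35%.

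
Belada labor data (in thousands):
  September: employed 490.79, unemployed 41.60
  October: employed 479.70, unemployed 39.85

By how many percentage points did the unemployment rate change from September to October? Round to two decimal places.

September: labor force = 490.79 + 41.60 = 532.39; u = 41.60/532.39 = 7.81%.
October: labor force = 479.70 + 39.85 = 519.55; u = 39.85/519.55 = 7.67%.
Change = 7.67% − 7.81% = −0.14 pp.

The unemployment rate changed by −0.14 percentage points.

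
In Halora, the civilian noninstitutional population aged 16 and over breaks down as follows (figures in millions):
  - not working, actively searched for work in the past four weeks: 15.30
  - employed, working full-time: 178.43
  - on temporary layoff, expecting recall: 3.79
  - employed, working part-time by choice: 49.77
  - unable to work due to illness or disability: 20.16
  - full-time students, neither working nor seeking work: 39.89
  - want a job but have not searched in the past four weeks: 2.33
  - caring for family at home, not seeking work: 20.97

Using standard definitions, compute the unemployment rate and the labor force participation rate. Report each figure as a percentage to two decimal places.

Employed = 178.43 + 49.77 = 228.20 million.
Unemployed = 15.30 + 3.79 = 19.09 million (jobless and actively searching, or on temporary layoff).
Labor force = 228.20 + 19.09 = 247.29 million.
Not in labor force = 20.16 + 39.89 + 2.33 + 20.97 = 83.35 million (those not working and not actively searching are outside the labor force — including those who want a job but have given up searching).
Civilian working-age population = 247.29 + 83.35 = 330.64 million.
Unemployment rate = 19.09 / 247.29 = 7.72%.
Labor force participation rate = 247.29 / 330.64 = 74.79%.

Unemployment rate ≈ 7.72%; labor force participation rate ≈ 74.79%.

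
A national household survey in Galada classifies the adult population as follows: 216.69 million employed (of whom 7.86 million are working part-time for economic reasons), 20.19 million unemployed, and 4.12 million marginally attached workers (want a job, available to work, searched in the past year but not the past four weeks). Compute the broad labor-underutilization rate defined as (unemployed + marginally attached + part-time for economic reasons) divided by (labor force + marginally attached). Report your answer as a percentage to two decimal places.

Broad underutilization rate ≈ 13.35%.

Labor force = 216.69 + 20.19 = 236.88 million.
Numerator = 20.19 + 4.12 + 7.86 = 32.17 million.
Denominator = 236.88 + 4.12 = 241.00 million.
Broad rate = 32.17 / 241.00 = 13.35%.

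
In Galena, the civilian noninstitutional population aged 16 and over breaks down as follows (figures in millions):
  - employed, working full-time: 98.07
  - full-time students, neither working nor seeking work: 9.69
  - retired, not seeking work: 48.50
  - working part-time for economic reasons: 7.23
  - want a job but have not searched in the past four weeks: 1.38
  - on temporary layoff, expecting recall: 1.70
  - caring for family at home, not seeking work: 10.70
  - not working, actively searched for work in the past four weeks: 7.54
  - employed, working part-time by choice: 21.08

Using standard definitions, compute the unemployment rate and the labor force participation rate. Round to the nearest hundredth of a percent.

Unemployment rate ≈ 6.81%; labor force participation rate ≈ 65.87%.

Employed = 98.07 + 7.23 + 21.08 = 126.38 million (anyone who worked, including part-time for economic reasons, counts as employed).
Unemployed = 1.70 + 7.54 = 9.24 million (jobless and actively searching, or on temporary layoff).
Labor force = 126.38 + 9.24 = 135.62 million.
Not in labor force = 9.69 + 48.50 + 1.38 + 10.70 = 70.27 million (those not working and not actively searching are outside the labor force — including those who want a job but have given up searching).
Civilian working-age population = 135.62 + 70.27 = 205.89 million.
Unemployment rate = 9.24 / 135.62 = 6.81%.
Labor force participation rate = 135.62 / 205.89 = 65.87%.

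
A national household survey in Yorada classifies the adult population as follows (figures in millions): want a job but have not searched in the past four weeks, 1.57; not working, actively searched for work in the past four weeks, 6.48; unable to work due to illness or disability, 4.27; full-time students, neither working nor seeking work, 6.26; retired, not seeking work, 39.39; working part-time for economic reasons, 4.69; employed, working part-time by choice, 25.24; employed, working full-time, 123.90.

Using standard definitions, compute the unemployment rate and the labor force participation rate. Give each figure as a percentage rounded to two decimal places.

Unemployment rate ≈ 4.04%; labor force participation rate ≈ 75.69%.

Employed = 4.69 + 25.24 + 123.90 = 153.83 million (anyone who worked, including part-time for economic reasons, counts as employed).
Unemployed = 6.48 million.
Labor force = 153.83 + 6.48 = 160.31 million.
Not in labor force = 1.57 + 4.27 + 6.26 + 39.39 = 51.49 million (those not working and not actively searching are outside the labor force — including those who want a job but have given up searching).
Civilian working-age population = 160.31 + 51.49 = 211.80 million.
Unemployment rate = 6.48 / 160.31 = 4.04%.
Labor force participation rate = 160.31 / 211.80 = 75.69%.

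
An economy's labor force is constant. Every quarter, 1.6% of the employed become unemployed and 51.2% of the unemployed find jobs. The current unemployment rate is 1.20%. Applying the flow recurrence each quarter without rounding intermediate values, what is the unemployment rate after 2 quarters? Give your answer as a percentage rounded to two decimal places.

Unemployment rate after two quarters ≈ 2.62%.

With a fixed labor force, u_{t+1} = u_t + s·(1−u_t) − f·u_t = u_t·(1−s−f) + s.
Here 1−s−f = 0.472 and s = 0.016.
u_1 = 0.012000 × 0.472 + 0.016 = 0.021664.
u_2 = 0.021664 × 0.472 + 0.016 = 0.026225.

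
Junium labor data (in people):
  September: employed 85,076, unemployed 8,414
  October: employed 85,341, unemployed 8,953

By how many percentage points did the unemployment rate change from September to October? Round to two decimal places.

September: labor force = 85,076 + 8,414 = 93,490; u = 8,414/93,490 = 9.00%.
October: labor force = 85,341 + 8,953 = 94,294; u = 8,953/94,294 = 9.49%.
Change = 9.49% − 9.00% = +0.49 pp.

The unemployment rate changed by +0.49 percentage points.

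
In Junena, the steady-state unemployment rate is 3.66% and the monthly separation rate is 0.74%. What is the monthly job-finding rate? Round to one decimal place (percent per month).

From u* = s/(s+f): f = s·(1−u)/u.
f = 0.74 × (1 − 0.0366) / 0.0366 = 0.7129 / 0.0366 ≈ 19.5% per month.

Job-finding rate ≈ 19.5% per month.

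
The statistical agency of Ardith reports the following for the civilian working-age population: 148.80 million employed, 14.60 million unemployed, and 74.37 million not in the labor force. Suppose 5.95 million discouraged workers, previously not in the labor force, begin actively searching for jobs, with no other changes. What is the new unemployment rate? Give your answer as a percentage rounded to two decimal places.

Initially, labor force = 148.80 + 14.60 = 163.40 million, so u = 14.60/163.40 = 8.94%.
After the change, unemployed and labor force both rise by 5.95 → E = 148.80, U = 20.55, labor force = 169.35 million.
New unemployment rate = 20.55 / 169.35 = 12.13%.

New unemployment rate ≈ 12.13%.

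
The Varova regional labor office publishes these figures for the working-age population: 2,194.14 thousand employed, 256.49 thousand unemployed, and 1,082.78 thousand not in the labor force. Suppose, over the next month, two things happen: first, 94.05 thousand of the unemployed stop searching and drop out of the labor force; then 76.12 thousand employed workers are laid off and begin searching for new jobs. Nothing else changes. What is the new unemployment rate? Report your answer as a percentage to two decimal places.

New unemployment rate ≈ 10.12%.

Initially, labor force = 2,194.14 + 256.49 = 2,450.63 thousand, so u = 256.49/2,450.63 = 10.47%.
After the first change, unemployed and labor force both fall by 94.05 → E = 2,194.14, U = 162.44, labor force = 2,356.58 thousand.
After the second change, employed falls and unemployed rises by 76.12; labor force unchanged → E = 2,118.02, U = 238.56, labor force = 2,356.58 thousand.
New unemployment rate = 238.56 / 2,356.58 = 10.12%.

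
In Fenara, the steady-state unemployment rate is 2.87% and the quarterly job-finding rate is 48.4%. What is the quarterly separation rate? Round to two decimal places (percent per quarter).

Separation rate ≈ 1.43% per quarter.

From u* = s/(s+f): s = u·f/(1−u).
s = 0.0287 × 48.4 / (1 − 0.0287) = 1.3891 / 0.9713 ≈ 1.43% per quarter.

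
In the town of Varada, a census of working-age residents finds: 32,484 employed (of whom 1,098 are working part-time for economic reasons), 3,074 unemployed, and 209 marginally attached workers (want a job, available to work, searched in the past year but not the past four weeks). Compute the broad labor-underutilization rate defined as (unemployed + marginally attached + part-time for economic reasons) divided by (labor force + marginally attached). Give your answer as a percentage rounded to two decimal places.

Broad underutilization rate ≈ 12.25%.

Labor force = 32,484 + 3,074 = 35,558.
Numerator = 3,074 + 209 + 1,098 = 4,381.
Denominator = 35,558 + 209 = 35,767.
Broad rate = 4,381 / 35,767 = 12.25%.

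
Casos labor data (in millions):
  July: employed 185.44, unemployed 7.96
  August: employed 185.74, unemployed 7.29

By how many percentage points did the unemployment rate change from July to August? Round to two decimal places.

July: labor force = 185.44 + 7.96 = 193.40; u = 7.96/193.40 = 4.12%.
August: labor force = 185.74 + 7.29 = 193.03; u = 7.29/193.03 = 3.78%.
Change = 3.78% − 4.12% = −0.34 pp.

The unemployment rate changed by −0.34 percentage points.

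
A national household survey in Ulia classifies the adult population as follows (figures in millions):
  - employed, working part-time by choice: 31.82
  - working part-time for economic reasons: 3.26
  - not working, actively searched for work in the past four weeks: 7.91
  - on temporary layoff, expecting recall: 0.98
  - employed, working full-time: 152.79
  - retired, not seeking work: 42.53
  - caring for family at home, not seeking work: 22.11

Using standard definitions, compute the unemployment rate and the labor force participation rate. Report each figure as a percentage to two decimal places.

Unemployment rate ≈ 4.52%; labor force participation rate ≈ 75.27%.

Employed = 31.82 + 3.26 + 152.79 = 187.87 million (anyone who worked, including part-time for economic reasons, counts as employed).
Unemployed = 7.91 + 0.98 = 8.89 million (jobless and actively searching, or on temporary layoff).
Labor force = 187.87 + 8.89 = 196.76 million.
Not in labor force = 42.53 + 22.11 = 64.64 million (those not working and not actively searching are outside the labor force).
Civilian working-age population = 196.76 + 64.64 = 261.40 million.
Unemployment rate = 8.89 / 196.76 = 4.52%.
Labor force participation rate = 196.76 / 261.40 = 75.27%.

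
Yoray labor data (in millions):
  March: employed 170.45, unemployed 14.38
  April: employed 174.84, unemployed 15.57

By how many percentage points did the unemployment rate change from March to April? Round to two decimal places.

March: labor force = 170.45 + 14.38 = 184.83; u = 14.38/184.83 = 7.78%.
April: labor force = 174.84 + 15.57 = 190.41; u = 15.57/190.41 = 8.18%.
Change = 8.18% − 7.78% = +0.40 pp.

The unemployment rate changed by +0.40 percentage points.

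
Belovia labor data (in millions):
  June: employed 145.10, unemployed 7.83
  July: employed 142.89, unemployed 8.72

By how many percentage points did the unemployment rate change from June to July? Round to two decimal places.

June: labor force = 145.10 + 7.83 = 152.93; u = 7.83/152.93 = 5.12%.
July: labor force = 142.89 + 8.72 = 151.61; u = 8.72/151.61 = 5.75%.
Change = 5.75% − 5.12% = +0.63 pp.

The unemployment rate changed by +0.63 percentage points.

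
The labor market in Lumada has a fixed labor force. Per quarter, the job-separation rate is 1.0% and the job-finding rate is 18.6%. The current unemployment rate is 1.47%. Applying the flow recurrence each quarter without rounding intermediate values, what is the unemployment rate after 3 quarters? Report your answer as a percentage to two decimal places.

Unemployment rate after three quarters ≈ 3.21%.

With a fixed labor force, u_{t+1} = u_t + s·(1−u_t) − f·u_t = u_t·(1−s−f) + s.
Here 1−s−f = 0.804 and s = 0.010.
u_1 = 0.014700 × 0.804 + 0.010 = 0.021819.
u_2 = 0.021819 × 0.804 + 0.010 = 0.027542.
u_3 = 0.027542 × 0.804 + 0.010 = 0.032144.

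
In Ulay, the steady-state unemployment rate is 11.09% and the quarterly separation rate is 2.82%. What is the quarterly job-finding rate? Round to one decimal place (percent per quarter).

Job-finding rate ≈ 22.6% per quarter.

From u* = s/(s+f): f = s·(1−u)/u.
f = 2.82 × (1 − 0.1109) / 0.1109 = 2.5073 / 0.1109 ≈ 22.6% per quarter.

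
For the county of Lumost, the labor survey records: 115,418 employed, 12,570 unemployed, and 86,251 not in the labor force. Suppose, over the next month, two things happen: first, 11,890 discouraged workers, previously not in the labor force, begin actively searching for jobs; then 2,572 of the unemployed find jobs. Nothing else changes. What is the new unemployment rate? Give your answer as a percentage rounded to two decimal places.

New unemployment rate ≈ 15.65%.

Initially, labor force = 115,418 + 12,570 = 127,988, so u = 12,570/127,988 = 9.82%.
After the first change, unemployed and labor force both rise by 11,890 → E = 115,418, U = 24,460, labor force = 139,878.
After the second change, unemployed falls and employed rises by 2,572; labor force unchanged → E = 117,990, U = 21,888, labor force = 139,878.
New unemployment rate = 21,888 / 139,878 = 15.65%.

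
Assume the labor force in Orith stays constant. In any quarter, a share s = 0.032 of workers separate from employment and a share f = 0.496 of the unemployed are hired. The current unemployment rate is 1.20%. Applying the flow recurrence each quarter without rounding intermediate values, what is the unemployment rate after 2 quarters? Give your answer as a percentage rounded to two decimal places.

Unemployment rate after two quarters ≈ 4.98%.

With a fixed labor force, u_{t+1} = u_t + s·(1−u_t) − f·u_t = u_t·(1−s−f) + s.
Here 1−s−f = 0.472 and s = 0.032.
u_1 = 0.012000 × 0.472 + 0.032 = 0.037664.
u_2 = 0.037664 × 0.472 + 0.032 = 0.049777.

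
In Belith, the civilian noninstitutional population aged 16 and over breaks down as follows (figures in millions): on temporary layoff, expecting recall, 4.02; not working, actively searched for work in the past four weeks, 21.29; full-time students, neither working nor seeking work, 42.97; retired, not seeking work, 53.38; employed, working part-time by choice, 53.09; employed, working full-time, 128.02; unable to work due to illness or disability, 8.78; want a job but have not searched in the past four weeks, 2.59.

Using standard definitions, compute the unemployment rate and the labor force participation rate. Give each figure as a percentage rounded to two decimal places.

Employed = 53.09 + 128.02 = 181.11 million.
Unemployed = 4.02 + 21.29 = 25.31 million (jobless and actively searching, or on temporary layoff).
Labor force = 181.11 + 25.31 = 206.42 million.
Not in labor force = 42.97 + 53.38 + 8.78 + 2.59 = 107.72 million (those not working and not actively searching are outside the labor force — including those who want a job but have given up searching).
Civilian working-age population = 206.42 + 107.72 = 314.14 million.
Unemployment rate = 25.31 / 206.42 = 12.26%.
Labor force participation rate = 206.42 / 314.14 = 65.71%.

Unemployment rate ≈ 12.26%; labor force participation rate ≈ 65.71%.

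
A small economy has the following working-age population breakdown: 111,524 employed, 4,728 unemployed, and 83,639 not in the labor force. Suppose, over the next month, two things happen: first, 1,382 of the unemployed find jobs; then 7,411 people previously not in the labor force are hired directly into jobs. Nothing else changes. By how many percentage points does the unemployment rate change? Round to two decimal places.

Initially, labor force = 111,524 + 4,728 = 116,252, so u = 4,728/116,252 = 4.07%.
After the first change, unemployed falls and employed rises by 1,382; labor force unchanged → E = 112,906, U = 3,346, labor force = 116,252.
After the second change, employed and labor force both rise by 7,411; unemployed unchanged → E = 120,317, U = 3,346, labor force = 123,663.
New unemployment rate = 3,346 / 123,663 = 2.71%.
Change = 2.71% − 4.07% = −1.36 percentage points.

The unemployment rate changes by −1.36 percentage points.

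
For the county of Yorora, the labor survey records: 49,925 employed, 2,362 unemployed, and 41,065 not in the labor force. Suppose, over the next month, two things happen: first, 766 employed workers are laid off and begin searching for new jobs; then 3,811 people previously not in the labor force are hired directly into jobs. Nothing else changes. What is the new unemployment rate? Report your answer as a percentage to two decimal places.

New unemployment rate ≈ 5.58%.

Initially, labor force = 49,925 + 2,362 = 52,287, so u = 2,362/52,287 = 4.52%.
After the first change, employed falls and unemployed rises by 766; labor force unchanged → E = 49,159, U = 3,128, labor force = 52,287.
After the second change, employed and labor force both rise by 3,811; unemployed unchanged → E = 52,970, U = 3,128, labor force = 56,098.
New unemployment rate = 3,128 / 56,098 = 5.58%.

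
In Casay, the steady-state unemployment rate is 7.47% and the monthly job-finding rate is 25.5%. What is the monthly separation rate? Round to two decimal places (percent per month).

Separation rate ≈ 2.06% per month.

From u* = s/(s+f): s = u·f/(1−u).
s = 0.0747 × 25.5 / (1 − 0.0747) = 1.9049 / 0.9253 ≈ 2.06% per month.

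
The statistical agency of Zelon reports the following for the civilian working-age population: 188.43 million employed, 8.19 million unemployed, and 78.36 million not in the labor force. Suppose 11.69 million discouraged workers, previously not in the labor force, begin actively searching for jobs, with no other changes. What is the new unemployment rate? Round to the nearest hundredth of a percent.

New unemployment rate ≈ 9.54%.

Initially, labor force = 188.43 + 8.19 = 196.62 million, so u = 8.19/196.62 = 4.17%.
After the change, unemployed and labor force both rise by 11.69 → E = 188.43, U = 19.88, labor force = 208.31 million.
New unemployment rate = 19.88 / 208.31 = 9.54%.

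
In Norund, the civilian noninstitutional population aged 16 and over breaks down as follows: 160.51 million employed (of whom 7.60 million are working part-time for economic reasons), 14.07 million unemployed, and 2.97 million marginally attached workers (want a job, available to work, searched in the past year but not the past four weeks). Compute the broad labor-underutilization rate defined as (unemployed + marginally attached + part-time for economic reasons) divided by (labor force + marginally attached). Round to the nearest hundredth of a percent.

Broad underutilization rate ≈ 13.88%.

Labor force = 160.51 + 14.07 = 174.58 million.
Numerator = 14.07 + 2.97 + 7.60 = 24.64 million.
Denominator = 174.58 + 2.97 = 177.55 million.
Broad rate = 24.64 / 177.55 = 13.88%.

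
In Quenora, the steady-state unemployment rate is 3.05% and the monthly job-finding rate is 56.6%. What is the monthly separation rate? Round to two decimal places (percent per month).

Separation rate ≈ 1.78% per month.

From u* = s/(s+f): s = u·f/(1−u).
s = 0.0305 × 56.6 / (1 − 0.0305) = 1.7263 / 0.9695 ≈ 1.78% per month.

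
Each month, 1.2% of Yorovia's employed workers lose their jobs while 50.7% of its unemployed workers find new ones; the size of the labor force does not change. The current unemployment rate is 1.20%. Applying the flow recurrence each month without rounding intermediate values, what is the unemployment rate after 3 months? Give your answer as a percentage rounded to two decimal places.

Unemployment rate after three months ≈ 2.19%.

With a fixed labor force, u_{t+1} = u_t + s·(1−u_t) − f·u_t = u_t·(1−s−f) + s.
Here 1−s−f = 0.481 and s = 0.012.
u_1 = 0.012000 × 0.481 + 0.012 = 0.017772.
u_2 = 0.017772 × 0.481 + 0.012 = 0.020548.
u_3 = 0.020548 × 0.481 + 0.012 = 0.021884.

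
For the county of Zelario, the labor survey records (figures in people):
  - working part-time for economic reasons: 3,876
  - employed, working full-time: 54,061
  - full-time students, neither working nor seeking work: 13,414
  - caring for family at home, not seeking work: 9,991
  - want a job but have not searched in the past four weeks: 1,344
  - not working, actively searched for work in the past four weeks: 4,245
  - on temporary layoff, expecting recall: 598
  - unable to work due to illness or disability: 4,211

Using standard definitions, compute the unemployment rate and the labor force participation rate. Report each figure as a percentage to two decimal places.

Unemployment rate ≈ 7.71%; labor force participation rate ≈ 68.43%.

Employed = 3,876 + 54,061 = 57,937 (anyone who worked, including part-time for economic reasons, counts as employed).
Unemployed = 4,245 + 598 = 4,843 (jobless and actively searching, or on temporary layoff).
Labor force = 57,937 + 4,843 = 62,780.
Not in labor force = 13,414 + 9,991 + 1,344 + 4,211 = 28,960 (those not working and not actively searching are outside the labor force — including those who want a job but have given up searching).
Civilian working-age population = 62,780 + 28,960 = 91,740.
Unemployment rate = 4,843 / 62,780 = 7.71%.
Labor force participation rate = 62,780 / 91,740 = 68.43%.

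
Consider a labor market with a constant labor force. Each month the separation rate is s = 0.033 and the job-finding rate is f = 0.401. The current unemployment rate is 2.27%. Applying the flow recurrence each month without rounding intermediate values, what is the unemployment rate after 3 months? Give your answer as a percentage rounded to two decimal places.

Unemployment rate after three months ≈ 6.64%.

With a fixed labor force, u_{t+1} = u_t + s·(1−u_t) − f·u_t = u_t·(1−s−f) + s.
Here 1−s−f = 0.566 and s = 0.033.
u_1 = 0.022700 × 0.566 + 0.033 = 0.045848.
u_2 = 0.045848 × 0.566 + 0.033 = 0.058950.
u_3 = 0.058950 × 0.566 + 0.033 = 0.066366.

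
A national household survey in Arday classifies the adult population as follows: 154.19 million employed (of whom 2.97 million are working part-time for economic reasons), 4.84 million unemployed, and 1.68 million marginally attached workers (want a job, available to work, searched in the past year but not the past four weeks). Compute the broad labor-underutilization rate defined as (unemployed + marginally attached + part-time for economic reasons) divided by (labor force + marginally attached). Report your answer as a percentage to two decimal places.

Broad underutilization rate ≈ 5.91%.

Labor force = 154.19 + 4.84 = 159.03 million.
Numerator = 4.84 + 1.68 + 2.97 = 9.49 million.
Denominator = 159.03 + 1.68 = 160.71 million.
Broad rate = 9.49 / 160.71 = 5.91%.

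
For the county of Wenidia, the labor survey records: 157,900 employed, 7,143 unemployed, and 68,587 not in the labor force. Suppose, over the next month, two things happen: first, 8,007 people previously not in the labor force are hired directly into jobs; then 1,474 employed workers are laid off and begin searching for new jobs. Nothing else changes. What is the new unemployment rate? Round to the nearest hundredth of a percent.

Initially, labor force = 157,900 + 7,143 = 165,043, so u = 7,143/165,043 = 4.33%.
After the first change, employed and labor force both rise by 8,007; unemployed unchanged → E = 165,907, U = 7,143, labor force = 173,050.
After the second change, employed falls and unemployed rises by 1,474; labor force unchanged → E = 164,433, U = 8,617, labor force = 173,050.
New unemployment rate = 8,617 / 173,050 = 4.98%.

New unemployment rate ≈ 4.98%.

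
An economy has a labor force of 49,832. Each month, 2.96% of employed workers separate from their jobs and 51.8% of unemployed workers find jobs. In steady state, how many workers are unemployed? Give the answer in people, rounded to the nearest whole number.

About 2,694 are unemployed in steady state.

Steady-state unemployment rate u* = s/(s+f) = 2.96/(2.96+51.8) = 0.054054.
Unemployed = u* × labor force = 0.054054 × 49,832 ≈ 2,694.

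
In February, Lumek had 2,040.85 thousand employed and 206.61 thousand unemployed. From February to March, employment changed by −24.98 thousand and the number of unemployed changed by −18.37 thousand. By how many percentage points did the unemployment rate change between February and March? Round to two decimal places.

February: labor force = 2,040.85 + 206.61 = 2,247.46; u = 206.61/2,247.46 = 9.19%.
March: labor force = 2,015.87 + 188.24 = 2,204.11; u = 188.24/2,204.11 = 8.54%.
Change = 8.54% − 9.19% = −0.65 pp.

The unemployment rate changed by −0.65 percentage points.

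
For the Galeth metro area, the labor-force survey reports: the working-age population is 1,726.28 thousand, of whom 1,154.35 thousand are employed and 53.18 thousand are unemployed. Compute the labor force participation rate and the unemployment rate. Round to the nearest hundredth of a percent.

Labor force = employed + unemployed = 1,154.35 + 53.18 = 1,207.53 thousand.
Unemployment rate = 53.18 / 1,207.53 = 4.40%.
Labor force participation rate = 1,207.53 / 1,726.28 = 69.95%.

Labor force participation rate ≈ 69.95%; unemployment rate ≈ 4.40%.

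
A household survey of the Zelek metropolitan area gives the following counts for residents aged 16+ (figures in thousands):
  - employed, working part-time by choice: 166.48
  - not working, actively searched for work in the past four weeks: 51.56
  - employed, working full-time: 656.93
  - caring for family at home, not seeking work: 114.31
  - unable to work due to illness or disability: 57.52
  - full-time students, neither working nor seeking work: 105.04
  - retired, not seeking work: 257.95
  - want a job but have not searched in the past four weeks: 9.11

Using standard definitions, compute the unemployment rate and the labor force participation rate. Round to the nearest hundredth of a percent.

Employed = 166.48 + 656.93 = 823.41 thousand.
Unemployed = 51.56 thousand.
Labor force = 823.41 + 51.56 = 874.97 thousand.
Not in labor force = 114.31 + 57.52 + 105.04 + 257.95 + 9.11 = 543.93 thousand (those not working and not actively searching are outside the labor force — including those who want a job but have given up searching).
Civilian working-age population = 874.97 + 543.93 = 1,418.90 thousand.
Unemployment rate = 51.56 / 874.97 = 5.89%.
Labor force participation rate = 874.97 / 1,418.90 = 61.67%.

Unemployment rate ≈ 5.89%; labor force participation rate ≈ 61.67%.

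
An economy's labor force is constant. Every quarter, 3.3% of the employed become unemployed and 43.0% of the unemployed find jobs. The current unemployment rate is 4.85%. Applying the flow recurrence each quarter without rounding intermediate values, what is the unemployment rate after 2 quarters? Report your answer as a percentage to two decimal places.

Unemployment rate after two quarters ≈ 6.47%.

With a fixed labor force, u_{t+1} = u_t + s·(1−u_t) − f·u_t = u_t·(1−s−f) + s.
Here 1−s−f = 0.537 and s = 0.033.
u_1 = 0.048500 × 0.537 + 0.033 = 0.059044.
u_2 = 0.059044 × 0.537 + 0.033 = 0.064707.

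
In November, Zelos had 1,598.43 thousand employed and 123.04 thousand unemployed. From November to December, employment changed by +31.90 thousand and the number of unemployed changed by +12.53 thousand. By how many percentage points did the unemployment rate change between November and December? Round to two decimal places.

The unemployment rate changed by +0.53 percentage points.

November: labor force = 1,598.43 + 123.04 = 1,721.47; u = 123.04/1,721.47 = 7.15%.
December: labor force = 1,630.33 + 135.57 = 1,765.90; u = 135.57/1,765.90 = 7.68%.
Change = 7.68% − 7.15% = +0.53 pp.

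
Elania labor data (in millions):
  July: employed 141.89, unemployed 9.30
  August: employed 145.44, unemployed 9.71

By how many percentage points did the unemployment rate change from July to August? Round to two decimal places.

The unemployment rate changed by +0.11 percentage points.

July: labor force = 141.89 + 9.30 = 151.19; u = 9.30/151.19 = 6.15%.
August: labor force = 145.44 + 9.71 = 155.15; u = 9.71/155.15 = 6.26%.
Change = 6.26% − 6.15% = +0.11 pp.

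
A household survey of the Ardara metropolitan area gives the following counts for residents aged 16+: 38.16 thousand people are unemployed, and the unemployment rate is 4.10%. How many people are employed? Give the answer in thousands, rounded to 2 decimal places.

Labor force = U / u = 38.16 / 0.0410 ≈ 930.73 thousand.
Employed = labor force − unemployed = 930.73 − 38.16 = 892.57 thousand.

About 892.57 thousand are employed.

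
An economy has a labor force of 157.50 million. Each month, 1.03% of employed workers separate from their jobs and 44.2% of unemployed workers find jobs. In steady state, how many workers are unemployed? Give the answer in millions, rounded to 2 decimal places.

About 3.59 million are unemployed in steady state.

Steady-state unemployment rate u* = s/(s+f) = 1.03/(1.03+44.2) = 0.022772.
Unemployed = u* × labor force = 0.022772 × 157.50 ≈ 3.59 million.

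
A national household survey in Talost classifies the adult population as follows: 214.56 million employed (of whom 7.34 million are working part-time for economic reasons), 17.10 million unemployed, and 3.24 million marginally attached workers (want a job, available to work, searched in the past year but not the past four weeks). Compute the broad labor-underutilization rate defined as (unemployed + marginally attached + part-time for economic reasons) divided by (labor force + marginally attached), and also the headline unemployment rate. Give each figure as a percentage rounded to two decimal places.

Labor force = 214.56 + 17.10 = 231.66 million.
Numerator = 17.10 + 3.24 + 7.34 = 27.68 million.
Denominator = 231.66 + 3.24 = 234.90 million.
Broad rate = 27.68 / 234.90 = 11.78%.
Headline unemployment rate = 17.10 / 231.66 = 7.38%.

Broad underutilization rate ≈ 11.78%; headline unemployment rate ≈ 7.38%.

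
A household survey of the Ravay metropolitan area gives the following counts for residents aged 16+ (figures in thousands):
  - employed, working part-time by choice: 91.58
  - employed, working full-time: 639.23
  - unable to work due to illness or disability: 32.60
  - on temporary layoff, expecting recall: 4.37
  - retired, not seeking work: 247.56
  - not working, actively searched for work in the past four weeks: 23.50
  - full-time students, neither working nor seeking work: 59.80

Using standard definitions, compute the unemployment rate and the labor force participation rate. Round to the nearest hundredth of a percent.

Unemployment rate ≈ 3.67%; labor force participation rate ≈ 69.06%.

Employed = 91.58 + 639.23 = 730.81 thousand.
Unemployed = 4.37 + 23.50 = 27.87 thousand (jobless and actively searching, or on temporary layoff).
Labor force = 730.81 + 27.87 = 758.68 thousand.
Not in labor force = 32.60 + 247.56 + 59.80 = 339.96 thousand (those not working and not actively searching are outside the labor force).
Civilian working-age population = 758.68 + 339.96 = 1,098.64 thousand.
Unemployment rate = 27.87 / 758.68 = 3.67%.
Labor force participation rate = 758.68 / 1,098.64 = 69.06%.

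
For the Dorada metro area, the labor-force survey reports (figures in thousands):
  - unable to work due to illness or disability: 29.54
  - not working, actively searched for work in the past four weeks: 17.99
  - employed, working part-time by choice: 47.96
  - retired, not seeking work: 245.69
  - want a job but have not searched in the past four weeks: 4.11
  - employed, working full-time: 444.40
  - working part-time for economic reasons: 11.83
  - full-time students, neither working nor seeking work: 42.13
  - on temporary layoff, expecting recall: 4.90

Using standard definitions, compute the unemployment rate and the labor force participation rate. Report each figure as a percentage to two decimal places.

Unemployment rate ≈ 4.34%; labor force participation rate ≈ 62.12%.

Employed = 47.96 + 444.40 + 11.83 = 504.19 thousand (anyone who worked, including part-time for economic reasons, counts as employed).
Unemployed = 17.99 + 4.90 = 22.89 thousand (jobless and actively searching, or on temporary layoff).
Labor force = 504.19 + 22.89 = 527.08 thousand.
Not in labor force = 29.54 + 245.69 + 4.11 + 42.13 = 321.47 thousand (those not working and not actively searching are outside the labor force — including those who want a job but have given up searching).
Civilian working-age population = 527.08 + 321.47 = 848.55 thousand.
Unemployment rate = 22.89 / 527.08 = 4.34%.
Labor force participation rate = 527.08 / 848.55 = 62.12%.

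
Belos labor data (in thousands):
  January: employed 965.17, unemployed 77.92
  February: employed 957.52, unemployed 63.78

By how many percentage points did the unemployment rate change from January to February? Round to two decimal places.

January: labor force = 965.17 + 77.92 = 1,043.09; u = 77.92/1,043.09 = 7.47%.
February: labor force = 957.52 + 63.78 = 1,021.30; u = 63.78/1,021.30 = 6.24%.
Change = 6.24% − 7.47% = −1.23 pp.

The unemployment rate changed by −1.23 percentage points.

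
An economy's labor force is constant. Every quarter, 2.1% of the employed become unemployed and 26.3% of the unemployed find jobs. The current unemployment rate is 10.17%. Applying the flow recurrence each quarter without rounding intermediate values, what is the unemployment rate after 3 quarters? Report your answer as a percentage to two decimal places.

Unemployment rate after three quarters ≈ 8.41%.

With a fixed labor force, u_{t+1} = u_t + s·(1−u_t) − f·u_t = u_t·(1−s−f) + s.
Here 1−s−f = 0.716 and s = 0.021.
u_1 = 0.101700 × 0.716 + 0.021 = 0.093817.
u_2 = 0.093817 × 0.716 + 0.021 = 0.088173.
u_3 = 0.088173 × 0.716 + 0.021 = 0.084132.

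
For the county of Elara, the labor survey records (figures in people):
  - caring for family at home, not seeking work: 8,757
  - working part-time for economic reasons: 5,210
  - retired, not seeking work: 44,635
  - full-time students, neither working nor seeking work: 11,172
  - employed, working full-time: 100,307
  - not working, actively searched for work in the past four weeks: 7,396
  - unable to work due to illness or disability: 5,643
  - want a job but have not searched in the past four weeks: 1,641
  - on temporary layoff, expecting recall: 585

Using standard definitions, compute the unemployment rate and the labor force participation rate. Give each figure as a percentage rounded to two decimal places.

Unemployment rate ≈ 7.03%; labor force participation rate ≈ 61.24%.

Employed = 5,210 + 100,307 = 105,517 (anyone who worked, including part-time for economic reasons, counts as employed).
Unemployed = 7,396 + 585 = 7,981 (jobless and actively searching, or on temporary layoff).
Labor force = 105,517 + 7,981 = 113,498.
Not in labor force = 8,757 + 44,635 + 11,172 + 5,643 + 1,641 = 71,848 (those not working and not actively searching are outside the labor force — including those who want a job but have given up searching).
Civilian working-age population = 113,498 + 71,848 = 185,346.
Unemployment rate = 7,981 / 113,498 = 7.03%.
Labor force participation rate = 113,498 / 185,346 = 61.24%.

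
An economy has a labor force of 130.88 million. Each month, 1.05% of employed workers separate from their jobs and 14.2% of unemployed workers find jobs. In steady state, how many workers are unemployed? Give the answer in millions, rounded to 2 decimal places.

About 9.01 million are unemployed in steady state.

Steady-state unemployment rate u* = s/(s+f) = 1.05/(1.05+14.2) = 0.068852.
Unemployed = u* × labor force = 0.068852 × 130.88 ≈ 9.01 million.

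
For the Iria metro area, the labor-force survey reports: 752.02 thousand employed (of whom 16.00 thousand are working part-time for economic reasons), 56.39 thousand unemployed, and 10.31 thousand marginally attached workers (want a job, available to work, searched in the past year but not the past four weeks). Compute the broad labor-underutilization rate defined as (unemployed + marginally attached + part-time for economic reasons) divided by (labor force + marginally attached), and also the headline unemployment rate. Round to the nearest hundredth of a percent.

Labor force = 752.02 + 56.39 = 808.41 thousand.
Numerator = 56.39 + 10.31 + 16.00 = 82.70 thousand.
Denominator = 808.41 + 10.31 = 818.72 thousand.
Broad rate = 82.70 / 818.72 = 10.10%.
Headline unemployment rate = 56.39 / 808.41 = 6.98%.

Broad underutilization rate ≈ 10.10%; headline unemployment rate ≈ 6.98%.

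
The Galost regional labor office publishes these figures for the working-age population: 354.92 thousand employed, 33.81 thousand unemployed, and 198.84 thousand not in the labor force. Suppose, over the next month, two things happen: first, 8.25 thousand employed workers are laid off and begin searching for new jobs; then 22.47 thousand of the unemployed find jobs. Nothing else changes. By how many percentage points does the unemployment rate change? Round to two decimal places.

Initially, labor force = 354.92 + 33.81 = 388.73 thousand, so u = 33.81/388.73 = 8.70%.
After the first change, employed falls and unemployed rises by 8.25; labor force unchanged → E = 346.67, U = 42.06, labor force = 388.73 thousand.
After the second change, unemployed falls and employed rises by 22.47; labor force unchanged → E = 369.14, U = 19.59, labor force = 388.73 thousand.
New unemployment rate = 19.59 / 388.73 = 5.04%.
Change = 5.04% − 8.70% = −3.66 percentage points.

The unemployment rate changes by −3.66 percentage points.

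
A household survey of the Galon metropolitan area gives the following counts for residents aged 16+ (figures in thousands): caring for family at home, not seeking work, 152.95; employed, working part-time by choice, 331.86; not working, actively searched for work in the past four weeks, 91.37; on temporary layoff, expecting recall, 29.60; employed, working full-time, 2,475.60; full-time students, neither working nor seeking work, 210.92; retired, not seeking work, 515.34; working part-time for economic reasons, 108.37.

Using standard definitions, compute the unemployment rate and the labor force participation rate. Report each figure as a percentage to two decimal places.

Unemployment rate ≈ 3.98%; labor force participation rate ≈ 77.55%.

Employed = 331.86 + 2,475.60 + 108.37 = 2,915.83 thousand (anyone who worked, including part-time for economic reasons, counts as employed).
Unemployed = 91.37 + 29.60 = 120.97 thousand (jobless and actively searching, or on temporary layoff).
Labor force = 2,915.83 + 120.97 = 3,036.80 thousand.
Not in labor force = 152.95 + 210.92 + 515.34 = 879.21 thousand (those not working and not actively searching are outside the labor force).
Civilian working-age population = 3,036.80 + 879.21 = 3,916.01 thousand.
Unemployment rate = 120.97 / 3,036.80 = 3.98%.
Labor force participation rate = 3,036.80 / 3,916.01 = 77.55%.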